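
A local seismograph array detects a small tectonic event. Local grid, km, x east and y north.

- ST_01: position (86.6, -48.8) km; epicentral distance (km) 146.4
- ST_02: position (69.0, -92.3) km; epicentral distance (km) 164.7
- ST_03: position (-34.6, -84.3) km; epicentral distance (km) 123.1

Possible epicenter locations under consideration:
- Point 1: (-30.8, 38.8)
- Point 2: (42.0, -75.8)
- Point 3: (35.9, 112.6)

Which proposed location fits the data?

Point 1

For each candidate, compare |candidate − station| to the reported distance:
Point 1: residuals ST_01 0.1, ST_02 0.1, ST_03 0.1 → max 0.1 km
Point 2: residuals ST_01 94.3, ST_02 133.1, ST_03 46.0 → max 133.1 km
Point 3: residuals ST_01 22.8, ST_02 42.9, ST_03 86.0 → max 86.0 km
Only Point 1 has all residuals ≈ 0.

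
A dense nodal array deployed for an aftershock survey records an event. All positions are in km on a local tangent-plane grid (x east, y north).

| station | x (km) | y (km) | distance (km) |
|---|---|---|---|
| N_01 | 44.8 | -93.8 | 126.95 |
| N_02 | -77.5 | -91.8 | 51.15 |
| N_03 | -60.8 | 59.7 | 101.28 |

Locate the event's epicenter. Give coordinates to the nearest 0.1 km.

(-70.7, -41.1)

Circle about each station: (x − 44.8)² + (y + 93.8)² = 126.95²; (x + 77.5)² + (y + 91.8)² = 51.15²; (x + 60.8)² + (y − 59.7)² = 101.28².
Subtracting the N_01 equation from the N_02 and N_03 equations removes the quadratic terms:
-244.6 x + 4.0 y = 17127.99
-211.2 x + 307.0 y = 2313.91
Solving the 2×2 system: x ≈ -70.7, y ≈ -41.1 km.
Check against N_01 (with the unrounded x, y): √((x − 44.8)²+(y + 93.8)²) = 126.95 ≈ 126.95 km. ✓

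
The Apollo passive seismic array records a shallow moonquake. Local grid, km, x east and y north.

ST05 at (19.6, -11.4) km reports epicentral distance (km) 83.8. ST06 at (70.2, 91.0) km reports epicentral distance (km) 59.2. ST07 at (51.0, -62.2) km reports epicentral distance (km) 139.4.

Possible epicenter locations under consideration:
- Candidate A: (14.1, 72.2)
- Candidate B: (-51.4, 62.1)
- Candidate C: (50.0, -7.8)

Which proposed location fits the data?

For each candidate, compare |candidate − station| to the reported distance:
Candidate A: residuals ST05 0.0, ST06 0.0, ST07 0.0 → max 0.0 km
Candidate B: residuals ST05 18.4, ST06 65.8, ST07 21.6 → max 65.8 km
Candidate C: residuals ST05 53.2, ST06 41.6, ST07 85.0 → max 85.0 km
Only Candidate A has all residuals ≈ 0.

Candidate A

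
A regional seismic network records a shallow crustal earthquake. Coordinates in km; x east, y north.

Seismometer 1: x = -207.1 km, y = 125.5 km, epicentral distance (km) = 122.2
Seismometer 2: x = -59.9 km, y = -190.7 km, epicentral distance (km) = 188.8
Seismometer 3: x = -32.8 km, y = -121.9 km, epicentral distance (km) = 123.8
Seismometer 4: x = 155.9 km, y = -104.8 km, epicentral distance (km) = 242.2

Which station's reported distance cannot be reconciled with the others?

Solve using three stations at a time. Using Seismometer 2, Seismometer 3, Seismometer 4 (subtract circle equations pairwise → linear system) gives (x, y) ≈ (-63.4, -1.9).
Distances from that point to each station vs reported:
  Seismometer 1: calculated 192.1 vs reported 122.2 → residual 69.9 km
  Seismometer 2: calculated 188.8 vs reported 188.8 → residual 0.0 km
  Seismometer 3: calculated 123.8 vs reported 123.8 → residual 0.0 km
  Seismometer 4: calculated 242.2 vs reported 242.2 → residual 0.0 km
Seismometer 2, Seismometer 3, Seismometer 4 are mutually consistent (residuals ≈ 0); Seismometer 1 is off by 69.9 km.

Seismometer 1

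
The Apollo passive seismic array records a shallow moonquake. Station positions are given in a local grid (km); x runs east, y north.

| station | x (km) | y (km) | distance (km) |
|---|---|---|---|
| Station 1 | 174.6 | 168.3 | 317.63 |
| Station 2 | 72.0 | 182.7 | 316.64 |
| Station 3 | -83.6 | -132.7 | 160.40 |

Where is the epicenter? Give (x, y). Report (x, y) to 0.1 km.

Circle about each station: (x − 174.6)² + (y − 168.3)² = 317.63²; (x − 72.0)² + (y − 182.7)² = 316.64²; (x + 83.6)² + (y + 132.7)² = 160.40².
Subtracting the Station 1 equation from the Station 2 and Station 3 equations removes the quadratic terms:
-205.2 x + 28.8 y = -19618.83
-516.4 x − 602.0 y = 40948.86
Solving the 2×2 system: x ≈ 76.8, y ≈ -133.9 km.

(76.8, -133.9)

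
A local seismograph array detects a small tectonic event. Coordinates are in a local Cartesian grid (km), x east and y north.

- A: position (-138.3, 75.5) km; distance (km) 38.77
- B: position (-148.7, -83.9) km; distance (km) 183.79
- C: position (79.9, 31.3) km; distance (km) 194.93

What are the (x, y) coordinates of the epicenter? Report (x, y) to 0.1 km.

Circle about each station: (x + 138.3)² + (y − 75.5)² = 38.77²; (x + 148.7)² + (y + 83.9)² = 183.79²; (x − 79.9)² + (y − 31.3)² = 194.93².
Subtracting pairs of circle equations eliminates x²+y² and gives linear equations (the radical axes):
-20.8 x − 318.8 y = -27951.89
436.4 x − 88.4 y = -53958.03
Solving the 2×2 system: x ≈ -104.5, y ≈ 94.5 km.

-104.5 km east, 94.5 km north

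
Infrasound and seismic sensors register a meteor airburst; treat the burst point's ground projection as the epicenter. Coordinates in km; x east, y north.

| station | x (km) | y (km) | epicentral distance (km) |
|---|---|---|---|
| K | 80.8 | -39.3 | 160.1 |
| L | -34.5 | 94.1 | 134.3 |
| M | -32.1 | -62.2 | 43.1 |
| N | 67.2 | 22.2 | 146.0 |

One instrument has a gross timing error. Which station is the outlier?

K

Solve using three stations at a time. Using L, M, N (subtract circle equations pairwise → linear system) gives (x, y) ≈ (-66.6, -36.3).
Distances from that point to each station vs reported:
  K: calculated 147.4 vs reported 160.1 → residual 12.7 km
  L: calculated 134.3 vs reported 134.3 → residual 0.0 km
  M: calculated 43.1 vs reported 43.1 → residual 0.0 km
  N: calculated 146.0 vs reported 146.0 → residual 0.0 km
L, M, N are mutually consistent (residuals ≈ 0); K is off by 12.7 km.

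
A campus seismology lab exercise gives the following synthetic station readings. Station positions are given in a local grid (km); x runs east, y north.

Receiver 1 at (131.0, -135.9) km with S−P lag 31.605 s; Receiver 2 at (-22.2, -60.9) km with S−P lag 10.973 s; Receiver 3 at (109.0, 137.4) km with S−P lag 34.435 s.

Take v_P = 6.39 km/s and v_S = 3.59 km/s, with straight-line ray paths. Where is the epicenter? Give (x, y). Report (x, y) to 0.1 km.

(-109.8, -40.7)

Distance from S−P lag: d = Δt · v_P v_S / (v_P − v_S) = Δt · (6.39·3.59)/(6.39−3.59) ≈ 8.1929·Δt.
So d_Receiver 1 = 258.94, d_Receiver 2 = 89.90, d_Receiver 3 = 282.12 km.
Circle about each station: (x − 131.0)² + (y + 135.9)² = 258.94²; (x + 22.2)² + (y + 60.9)² = 89.90²; (x − 109.0)² + (y − 137.4)² = 282.12².
Subtracting the Receiver 1 equation from the Receiver 2 and Receiver 3 equations removes the quadratic terms:
-306.4 x + 150.0 y = 27539.75
-44.0 x + 546.6 y = -17411.82
Solving the 2×2 system: x ≈ -109.8, y ≈ -40.7 km.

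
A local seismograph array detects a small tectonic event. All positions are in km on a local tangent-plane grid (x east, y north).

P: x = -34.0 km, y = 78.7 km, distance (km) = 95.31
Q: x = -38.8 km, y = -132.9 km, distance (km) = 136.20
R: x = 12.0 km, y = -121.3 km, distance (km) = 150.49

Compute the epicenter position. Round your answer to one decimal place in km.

Circle about each station: (x + 34.0)² + (y − 78.7)² = 95.31²; (x + 38.8)² + (y + 132.9)² = 136.20²; (x − 12.0)² + (y + 121.3)² = 150.49².
Subtracting the P equation from the Q and R equations removes the quadratic terms:
-9.6 x − 423.2 y = 2351.72
92.0 x − 400.0 y = -6055.24
Solving the 2×2 system: x ≈ -81.9, y ≈ -3.7 km.
Check against P (with the unrounded x, y): √((x + 34.0)²+(y − 78.7)²) = 95.31 ≈ 95.31 km. ✓

(-81.9, -3.7)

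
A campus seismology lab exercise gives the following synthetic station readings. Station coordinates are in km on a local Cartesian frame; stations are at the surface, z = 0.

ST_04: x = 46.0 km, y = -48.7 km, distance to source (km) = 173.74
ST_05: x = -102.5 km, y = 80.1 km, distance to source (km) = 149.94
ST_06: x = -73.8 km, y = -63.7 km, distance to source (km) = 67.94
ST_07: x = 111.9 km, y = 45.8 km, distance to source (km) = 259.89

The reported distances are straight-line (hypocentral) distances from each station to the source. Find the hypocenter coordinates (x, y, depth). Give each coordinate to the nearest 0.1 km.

Each station gives a sphere (x−x_i)² + (y−y_i)² + z² = d_i² (stations at z=0).
Subtracting the ST_04 sphere from ST_05 and ST_06: z² cancels, leaving linear equations in x and y:
-297.0 x + 257.6 y = 20138.15
-239.6 x − 30.0 y = 30586.18
Solving: x ≈ -120.105, y ≈ -60.299 km (keep extra digits for the depth step; rounded: -120.1, -60.3).
Then from the ST_04 sphere: z² = 173.74² − (x − 46.0)² − (y + 48.7)² with x = -120.105, y = -60.299, so z ≈ 49.600 ≈ 49.6 km.
Check against ST_07 (with the unrounded solution): distance 259.89 ≈ 259.89 km. ✓

x ≈ -120.1 km, y ≈ -60.3 km, depth ≈ 49.6 km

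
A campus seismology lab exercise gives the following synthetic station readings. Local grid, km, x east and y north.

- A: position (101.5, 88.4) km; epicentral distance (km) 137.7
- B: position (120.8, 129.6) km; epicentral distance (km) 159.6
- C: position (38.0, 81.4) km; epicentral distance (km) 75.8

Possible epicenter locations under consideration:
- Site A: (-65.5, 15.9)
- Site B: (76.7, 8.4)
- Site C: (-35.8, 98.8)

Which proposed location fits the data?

Site C

For each candidate, compare |candidate − station| to the reported distance:
Site A: residuals A 44.4, B 58.7, C 46.7 → max 58.7 km
Site B: residuals A 53.9, B 30.6, C 6.8 → max 53.9 km
Site C: residuals A 0.0, B 0.0, C 0.0 → max 0.0 km
Only Site C has all residuals ≈ 0.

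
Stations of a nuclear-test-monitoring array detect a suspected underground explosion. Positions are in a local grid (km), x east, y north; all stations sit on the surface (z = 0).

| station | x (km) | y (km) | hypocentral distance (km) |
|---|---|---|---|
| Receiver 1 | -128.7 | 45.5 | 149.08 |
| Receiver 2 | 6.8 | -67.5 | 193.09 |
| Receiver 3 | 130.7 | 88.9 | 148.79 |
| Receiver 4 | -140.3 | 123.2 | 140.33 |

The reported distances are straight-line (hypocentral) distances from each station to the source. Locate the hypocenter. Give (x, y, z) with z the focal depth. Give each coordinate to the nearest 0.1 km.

x ≈ -7.6 km, y ≈ 119.6 km, depth ≈ 45.5 km

Each station gives a sphere (x−x_i)² + (y−y_i)² + z² = d_i² (stations at z=0).
Subtracting the Receiver 1 sphere from Receiver 2 and Receiver 3: z² cancels, leaving linear equations in x and y:
271.0 x − 226.0 y = -29090.35
518.8 x + 86.8 y = 6438.14
Solving: x ≈ -7.601, y ≈ 119.604 km (keep extra digits for the depth step; rounded: -7.6, 119.6).
Then from the Receiver 1 sphere: z² = 149.08² − (x + 128.7)² − (y − 45.5)² with x = -7.601, y = 119.604, so z ≈ 45.480 ≈ 45.5 km.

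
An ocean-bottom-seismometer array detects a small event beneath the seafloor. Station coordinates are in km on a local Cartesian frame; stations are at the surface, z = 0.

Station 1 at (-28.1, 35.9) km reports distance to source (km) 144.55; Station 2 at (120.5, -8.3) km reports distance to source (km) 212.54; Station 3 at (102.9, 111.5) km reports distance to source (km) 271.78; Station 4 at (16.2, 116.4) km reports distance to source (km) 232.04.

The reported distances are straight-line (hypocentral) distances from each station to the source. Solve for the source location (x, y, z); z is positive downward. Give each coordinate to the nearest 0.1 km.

x ≈ -67.7 km, y ≈ -94.5 km, depth ≈ 48.2 km

Each station gives a sphere (x−x_i)² + (y−y_i)² + z² = d_i² (stations at z=0).
Subtracting the Station 1 sphere from Station 2 and Station 3: z² cancels, leaving linear equations in x and y:
297.2 x − 88.4 y = -11767.83
262.0 x + 151.2 y = -32027.43
Solving: x ≈ -67.705, y ≈ -94.503 km (keep extra digits for the depth step; rounded: -67.7, -94.5).
Then from the Station 1 sphere: z² = 144.55² − (x + 28.1)² − (y − 35.9)² with x = -67.705, y = -94.503, so z ≈ 48.179 ≈ 48.2 km.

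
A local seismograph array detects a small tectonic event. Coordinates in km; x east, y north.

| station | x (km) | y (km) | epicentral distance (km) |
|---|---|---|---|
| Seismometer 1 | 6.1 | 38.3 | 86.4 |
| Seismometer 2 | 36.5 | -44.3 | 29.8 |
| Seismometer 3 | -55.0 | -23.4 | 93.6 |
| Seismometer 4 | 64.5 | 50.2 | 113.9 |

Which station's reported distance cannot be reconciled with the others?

Solve using three stations at a time. Using Seismometer 1, Seismometer 2, Seismometer 4 (subtract circle equations pairwise → linear system) gives (x, y) ≈ (7.0, -48.1).
Distances from that point to each station vs reported:
  Seismometer 1: calculated 86.4 vs reported 86.4 → residual 0.0 km
  Seismometer 2: calculated 29.8 vs reported 29.8 → residual 0.0 km
  Seismometer 3: calculated 66.7 vs reported 93.6 → residual 26.9 km
  Seismometer 4: calculated 113.9 vs reported 113.9 → residual 0.0 km
Seismometer 1, Seismometer 2, Seismometer 4 are mutually consistent (residuals ≈ 0); Seismometer 3 is off by 26.9 km.

Seismometer 3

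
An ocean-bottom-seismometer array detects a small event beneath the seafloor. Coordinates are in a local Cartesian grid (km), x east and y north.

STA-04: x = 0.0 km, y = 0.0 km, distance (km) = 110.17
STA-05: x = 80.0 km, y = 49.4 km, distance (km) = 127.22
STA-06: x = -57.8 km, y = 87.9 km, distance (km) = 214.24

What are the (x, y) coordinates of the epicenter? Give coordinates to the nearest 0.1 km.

Circle about each station: x² + y² = 110.17²; (x − 80.0)² + (y − 49.4)² = 127.22²; (x + 57.8)² + (y − 87.9)² = 214.24².
Subtracting pairs of circle equations eliminates x²+y² and gives linear equations (the radical axes):
160.0 x + 98.8 y = 4792.86
-115.6 x + 175.8 y = -22694.10
Solving the 2×2 system: x ≈ 78.0, y ≈ -77.8 km.
Check against STA-04 (with the unrounded x, y): √(x²+y²) = 110.17 ≈ 110.17 km. ✓

78.0 km east, -77.8 km north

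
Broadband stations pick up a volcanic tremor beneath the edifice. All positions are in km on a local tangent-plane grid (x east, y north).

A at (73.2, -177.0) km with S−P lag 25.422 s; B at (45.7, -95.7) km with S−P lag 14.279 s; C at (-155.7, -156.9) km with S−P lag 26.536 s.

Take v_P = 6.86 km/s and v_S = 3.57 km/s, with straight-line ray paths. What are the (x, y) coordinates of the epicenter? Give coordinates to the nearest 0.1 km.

x ≈ -20.7 km, y ≈ -12.7 km

Distance from S−P lag: d = Δt · v_P v_S / (v_P − v_S) = Δt · (6.86·3.57)/(6.86−3.57) ≈ 7.4438·Δt.
So d_A = 189.24, d_B = 106.29, d_C = 197.53 km.
Circle about each station: (x − 73.2)² + (y + 177.0)² = 189.24²; (x − 45.7)² + (y + 95.7)² = 106.29²; (x + 155.7)² + (y + 156.9)² = 197.53².
Subtracting pairs of circle equations eliminates x²+y² and gives linear equations (the radical axes):
-55.0 x + 162.6 y = -926.05
-457.8 x + 40.2 y = 8966.54
Solving the 2×2 system: x ≈ -20.7, y ≈ -12.7 km.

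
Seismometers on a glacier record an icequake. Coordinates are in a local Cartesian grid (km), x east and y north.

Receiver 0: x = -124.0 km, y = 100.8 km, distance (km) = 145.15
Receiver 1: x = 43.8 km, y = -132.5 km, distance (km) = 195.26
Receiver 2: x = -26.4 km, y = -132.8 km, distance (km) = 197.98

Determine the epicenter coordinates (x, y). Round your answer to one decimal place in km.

(15.5, 60.7)

Circle about each station: (x + 124.0)² + (y − 100.8)² = 145.15²; (x − 43.8)² + (y + 132.5)² = 195.26²; (x + 26.4)² + (y + 132.8)² = 197.98².
Subtracting the Receiver 0 equation from the Receiver 1 and Receiver 2 equations removes the quadratic terms:
335.6 x − 466.6 y = -23119.90
195.2 x − 467.2 y = -25331.40
Solving the 2×2 system: x ≈ 15.5, y ≈ 60.7 km.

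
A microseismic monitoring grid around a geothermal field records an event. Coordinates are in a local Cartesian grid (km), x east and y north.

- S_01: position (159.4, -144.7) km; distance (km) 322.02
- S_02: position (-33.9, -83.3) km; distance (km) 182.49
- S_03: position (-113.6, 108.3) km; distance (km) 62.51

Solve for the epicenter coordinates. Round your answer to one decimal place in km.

Circle about each station: (x − 159.4)² + (y + 144.7)² = 322.02²; (x + 33.9)² + (y + 83.3)² = 182.49²; (x + 113.6)² + (y − 108.3)² = 62.51².
Subtracting the S_01 equation from the S_02 and S_03 equations removes the quadratic terms:
-386.6 x + 122.8 y = 32135.93
-546.0 x + 506.0 y = 78076.78
Solving the 2×2 system: x ≈ -51.9, y ≈ 98.3 km.
Check against S_01 (with the unrounded x, y): √((x − 159.4)²+(y + 144.7)²) = 322.02 ≈ 322.02 km. ✓

-51.9 km east, 98.3 km north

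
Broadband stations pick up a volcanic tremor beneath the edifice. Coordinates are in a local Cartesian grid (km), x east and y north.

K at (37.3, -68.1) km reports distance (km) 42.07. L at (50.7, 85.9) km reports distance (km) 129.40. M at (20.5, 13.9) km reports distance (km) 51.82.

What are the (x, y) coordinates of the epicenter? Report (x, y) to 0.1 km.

Circle about each station: (x − 37.3)² + (y + 68.1)² = 42.07²; (x − 50.7)² + (y − 85.9)² = 129.40²; (x − 20.5)² + (y − 13.9)² = 51.82².
Subtracting the K equation from the L and M equations removes the quadratic terms:
26.8 x + 308.0 y = -11054.08
-33.6 x + 164.0 y = -6330.87
Solving the 2×2 system: x ≈ 9.3, y ≈ -36.7 km.
Check against K (with the unrounded x, y): √((x − 37.3)²+(y + 68.1)²) = 42.08 ≈ 42.07 km. ✓

(9.3, -36.7)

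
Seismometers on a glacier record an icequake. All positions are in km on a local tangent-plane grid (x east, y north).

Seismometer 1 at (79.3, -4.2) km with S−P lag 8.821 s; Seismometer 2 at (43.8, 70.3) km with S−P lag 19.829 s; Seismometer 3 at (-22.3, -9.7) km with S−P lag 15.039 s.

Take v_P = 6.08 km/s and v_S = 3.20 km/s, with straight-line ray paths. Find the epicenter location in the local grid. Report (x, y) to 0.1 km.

64.8 km east, -62.0 km north

Distance from S−P lag: d = Δt · v_P v_S / (v_P − v_S) = Δt · (6.08·3.20)/(6.08−3.20) ≈ 6.7556·Δt.
So d_Seismometer 1 = 59.59, d_Seismometer 2 = 133.96, d_Seismometer 3 = 101.60 km.
Circle about each station: (x − 79.3)² + (y + 4.2)² = 59.59²; (x − 43.8)² + (y − 70.3)² = 133.96²; (x + 22.3)² + (y + 9.7)² = 101.60².
Subtracting the Seismometer 1 equation from the Seismometer 2 and Seismometer 3 equations removes the quadratic terms:
-71.0 x + 149.0 y = -13839.91
-203.2 x − 11.0 y = -12486.34
Solving the 2×2 system: x ≈ 64.8, y ≈ -62.0 km.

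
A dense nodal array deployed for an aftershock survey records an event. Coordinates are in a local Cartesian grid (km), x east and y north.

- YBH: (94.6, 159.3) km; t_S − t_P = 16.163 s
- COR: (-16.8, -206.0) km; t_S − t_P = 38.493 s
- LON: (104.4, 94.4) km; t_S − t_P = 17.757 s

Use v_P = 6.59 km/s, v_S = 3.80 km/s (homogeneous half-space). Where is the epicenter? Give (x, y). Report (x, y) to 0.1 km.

Distance from S−P lag: d = Δt · v_P v_S / (v_P − v_S) = Δt · (6.59·3.80)/(6.59−3.80) ≈ 8.9756·Δt.
So d_YBH = 145.07, d_COR = 345.50, d_LON = 159.38 km.
Circle about each station: (x − 94.6)² + (y − 159.3)² = 145.07²; (x + 16.8)² + (y + 206.0)² = 345.50²; (x − 104.4)² + (y − 94.4)² = 159.38².
Subtracting the YBH equation from the COR and LON equations removes the quadratic terms:
-222.8 x − 730.6 y = -89932.36
19.6 x − 129.8 y = -18871.61
Solving the 2×2 system: x ≈ -48.9, y ≈ 138.0 km.
Check against YBH (with the unrounded x, y): √((x − 94.6)²+(y − 159.3)²) = 145.07 ≈ 145.07 km. ✓

(-48.9, 138.0)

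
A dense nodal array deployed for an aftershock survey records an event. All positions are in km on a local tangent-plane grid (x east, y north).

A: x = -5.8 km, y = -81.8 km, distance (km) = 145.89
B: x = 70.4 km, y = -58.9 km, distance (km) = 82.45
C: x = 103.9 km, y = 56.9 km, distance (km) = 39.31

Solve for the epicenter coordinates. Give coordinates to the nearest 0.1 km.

(100.9, 17.7)

Circle about each station: (x + 5.8)² + (y + 81.8)² = 145.89²; (x − 70.4)² + (y + 58.9)² = 82.45²; (x − 103.9)² + (y − 56.9)² = 39.31².
Subtracting the A equation from the B and C equations removes the quadratic terms:
152.4 x + 45.8 y = 16186.38
219.4 x + 277.4 y = 27046.56
Solving the 2×2 system: x ≈ 100.9, y ≈ 17.7 km.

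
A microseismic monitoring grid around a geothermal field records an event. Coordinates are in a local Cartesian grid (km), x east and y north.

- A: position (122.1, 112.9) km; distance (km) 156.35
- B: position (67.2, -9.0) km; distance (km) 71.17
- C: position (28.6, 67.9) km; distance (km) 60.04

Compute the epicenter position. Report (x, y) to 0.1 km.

Circle about each station: (x − 122.1)² + (y − 112.9)² = 156.35²; (x − 67.2)² + (y + 9.0)² = 71.17²; (x − 28.6)² + (y − 67.9)² = 60.04².
Subtracting the A equation from the B and C equations removes the quadratic terms:
-109.8 x − 243.8 y = -3677.83
-187.0 x − 90.0 y = -1385.93
Solving the 2×2 system: x ≈ 0.2, y ≈ 15.0 km.
Check against A (with the unrounded x, y): √((x − 122.1)²+(y − 112.9)²) = 156.35 ≈ 156.35 km. ✓

(0.2, 15.0)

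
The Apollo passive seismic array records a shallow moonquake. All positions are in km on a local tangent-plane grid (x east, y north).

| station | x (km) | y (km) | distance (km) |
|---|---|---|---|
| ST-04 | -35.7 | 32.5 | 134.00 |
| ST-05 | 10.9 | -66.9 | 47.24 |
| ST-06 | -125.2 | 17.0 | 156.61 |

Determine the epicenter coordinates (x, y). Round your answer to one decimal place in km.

Circle about each station: (x + 35.7)² + (y − 32.5)² = 134.00²; (x − 10.9)² + (y + 66.9)² = 47.24²; (x + 125.2)² + (y − 17.0)² = 156.61².
Subtracting the ST-04 equation from the ST-05 and ST-06 equations removes the quadratic terms:
93.2 x − 198.8 y = 17988.06
-179.0 x − 31.0 y = 7062.61
Solving the 2×2 system: x ≈ -22.0, y ≈ -100.8 km.

(-22.0, -100.8)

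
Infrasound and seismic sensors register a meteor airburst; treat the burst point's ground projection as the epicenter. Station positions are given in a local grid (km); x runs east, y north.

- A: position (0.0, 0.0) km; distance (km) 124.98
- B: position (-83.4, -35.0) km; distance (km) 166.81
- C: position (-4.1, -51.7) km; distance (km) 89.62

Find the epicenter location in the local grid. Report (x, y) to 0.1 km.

68.1 km east, -104.8 km north

Circle about each station: x² + y² = 124.98²; (x + 83.4)² + (y + 35.0)² = 166.81²; (x + 4.1)² + (y + 51.7)² = 89.62².
Subtracting the A equation from the B and C equations removes the quadratic terms:
-166.8 x − 70.0 y = -4025.02
-8.2 x − 103.4 y = 10277.96
Solving the 2×2 system: x ≈ 68.1, y ≈ -104.8 km.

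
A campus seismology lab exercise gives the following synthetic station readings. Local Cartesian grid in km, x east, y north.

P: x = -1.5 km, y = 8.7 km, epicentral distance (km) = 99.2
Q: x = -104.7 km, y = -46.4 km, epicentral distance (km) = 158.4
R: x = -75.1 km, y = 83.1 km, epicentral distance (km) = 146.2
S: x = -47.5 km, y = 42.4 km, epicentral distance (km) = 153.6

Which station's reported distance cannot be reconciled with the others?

Solve using three stations at a time. Using P, Q, S (subtract circle equations pairwise → linear system) gives (x, y) ≈ (51.0, -75.4).
Distances from that point to each station vs reported:
  P: calculated 99.2 vs reported 99.2 → residual 0.0 km
  Q: calculated 158.4 vs reported 158.4 → residual 0.0 km
  R: calculated 202.6 vs reported 146.2 → residual 56.4 km
  S: calculated 153.6 vs reported 153.6 → residual 0.0 km
P, Q, S are mutually consistent (residuals ≈ 0); R is off by 56.4 km.

R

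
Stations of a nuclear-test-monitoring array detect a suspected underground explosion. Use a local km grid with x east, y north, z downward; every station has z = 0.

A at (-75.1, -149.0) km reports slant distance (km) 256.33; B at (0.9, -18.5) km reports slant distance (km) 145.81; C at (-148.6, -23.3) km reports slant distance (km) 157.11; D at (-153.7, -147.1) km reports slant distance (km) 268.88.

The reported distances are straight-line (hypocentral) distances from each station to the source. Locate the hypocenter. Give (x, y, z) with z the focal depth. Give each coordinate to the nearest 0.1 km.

x ≈ -66.4 km, y ≈ 103.6 km, depth ≈ 42.7 km

Each station gives a sphere (x−x_i)² + (y−y_i)² + z² = d_i² (stations at z=0).
Subtracting the A sphere from B and C: z² cancels, leaving linear equations in x and y:
152.0 x + 261.0 y = 16946.56
-147.0 x + 251.4 y = 35805.36
Solving: x ≈ -66.399, y ≈ 103.599 km (keep extra digits for the depth step; rounded: -66.4, 103.6).
Then from the A sphere: z² = 256.33² − (x + 75.1)² − (y + 149.0)² with x = -66.399, y = 103.599, so z ≈ 42.698 ≈ 42.7 km.
Check against D (with the unrounded solution): distance 268.88 ≈ 268.88 km. ✓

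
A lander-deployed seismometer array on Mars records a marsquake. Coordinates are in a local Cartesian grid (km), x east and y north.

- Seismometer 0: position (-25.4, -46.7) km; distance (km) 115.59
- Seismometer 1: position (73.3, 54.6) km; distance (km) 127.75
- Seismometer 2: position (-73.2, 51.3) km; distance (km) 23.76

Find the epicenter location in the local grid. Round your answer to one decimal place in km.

Circle about each station: (x + 25.4)² + (y + 46.7)² = 115.59²; (x − 73.3)² + (y − 54.6)² = 127.75²; (x + 73.2)² + (y − 51.3)² = 23.76².
Subtracting the Seismometer 0 equation from the Seismometer 1 and Seismometer 2 equations removes the quadratic terms:
197.4 x + 202.6 y = 2568.99
-95.6 x + 196.0 y = 17960.39
Solving the 2×2 system: x ≈ -54.0, y ≈ 65.3 km.

-54.0 km east, 65.3 km north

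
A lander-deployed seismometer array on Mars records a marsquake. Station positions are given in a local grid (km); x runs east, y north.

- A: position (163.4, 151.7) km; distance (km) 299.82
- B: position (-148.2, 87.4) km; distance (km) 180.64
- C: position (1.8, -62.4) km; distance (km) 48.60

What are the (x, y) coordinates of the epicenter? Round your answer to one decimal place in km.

(-46.8, -62.1)

Circle about each station: (x − 163.4)² + (y − 151.7)² = 299.82²; (x + 148.2)² + (y − 87.4)² = 180.64²; (x − 1.8)² + (y + 62.4)² = 48.60².
Subtracting the A equation from the B and C equations removes the quadratic terms:
-623.2 x − 128.6 y = 37150.77
-323.2 x − 428.2 y = 41714.62
Solving the 2×2 system: x ≈ -46.8, y ≈ -62.1 km.
Check against A (with the unrounded x, y): √((x − 163.4)²+(y − 151.7)²) = 299.82 ≈ 299.82 km. ✓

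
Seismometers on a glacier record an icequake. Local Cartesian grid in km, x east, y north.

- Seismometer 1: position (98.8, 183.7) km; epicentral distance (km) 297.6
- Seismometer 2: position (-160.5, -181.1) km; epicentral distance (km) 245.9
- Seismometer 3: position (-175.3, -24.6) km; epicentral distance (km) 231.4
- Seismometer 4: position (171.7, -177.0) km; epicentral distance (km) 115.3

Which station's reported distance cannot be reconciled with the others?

Seismometer 3

Solve using three stations at a time. Using Seismometer 1, Seismometer 2, Seismometer 4 (subtract circle equations pairwise → linear system) gives (x, y) ≈ (75.8, -113.0).
Distances from that point to each station vs reported:
  Seismometer 1: calculated 297.6 vs reported 297.6 → residual 0.0 km
  Seismometer 2: calculated 245.9 vs reported 245.9 → residual 0.0 km
  Seismometer 3: calculated 266.2 vs reported 231.4 → residual 34.8 km
  Seismometer 4: calculated 115.3 vs reported 115.3 → residual 0.0 km
Seismometer 1, Seismometer 2, Seismometer 4 are mutually consistent (residuals ≈ 0); Seismometer 3 is off by 34.8 km.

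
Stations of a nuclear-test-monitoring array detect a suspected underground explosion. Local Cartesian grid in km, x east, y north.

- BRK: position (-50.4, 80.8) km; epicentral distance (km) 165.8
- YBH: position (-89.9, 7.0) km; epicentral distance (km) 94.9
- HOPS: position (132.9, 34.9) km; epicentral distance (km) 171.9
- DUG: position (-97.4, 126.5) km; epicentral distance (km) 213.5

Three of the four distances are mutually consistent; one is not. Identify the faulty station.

HOPS

Solve using three stations at a time. Using BRK, YBH, DUG (subtract circle equations pairwise → linear system) gives (x, y) ≈ (-64.3, -84.4).
Distances from that point to each station vs reported:
  BRK: calculated 165.8 vs reported 165.8 → residual 0.0 km
  YBH: calculated 95.0 vs reported 94.9 → residual 0.1 km
  HOPS: calculated 230.5 vs reported 171.9 → residual 58.6 km
  DUG: calculated 213.5 vs reported 213.5 → residual 0.0 km
BRK, YBH, DUG are mutually consistent (residuals ≈ 0); HOPS is off by 58.6 km.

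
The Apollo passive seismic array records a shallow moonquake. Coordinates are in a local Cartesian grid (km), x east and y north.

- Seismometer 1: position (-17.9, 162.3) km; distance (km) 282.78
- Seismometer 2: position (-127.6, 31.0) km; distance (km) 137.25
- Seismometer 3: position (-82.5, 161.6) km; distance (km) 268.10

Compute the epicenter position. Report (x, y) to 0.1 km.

x ≈ -109.9 km, y ≈ -105.1 km

Circle about each station: (x + 17.9)² + (y − 162.3)² = 282.78²; (x + 127.6)² + (y − 31.0)² = 137.25²; (x + 82.5)² + (y − 161.6)² = 268.10².
Subtracting pairs of circle equations eliminates x²+y² and gives linear equations (the radical axes):
-219.4 x − 262.6 y = 51708.03
-129.2 x − 1.4 y = 14346.03
Solving the 2×2 system: x ≈ -109.9, y ≈ -105.1 km.
Check against Seismometer 1 (with the unrounded x, y): √((x + 17.9)²+(y − 162.3)²) = 282.77 ≈ 282.78 km. ✓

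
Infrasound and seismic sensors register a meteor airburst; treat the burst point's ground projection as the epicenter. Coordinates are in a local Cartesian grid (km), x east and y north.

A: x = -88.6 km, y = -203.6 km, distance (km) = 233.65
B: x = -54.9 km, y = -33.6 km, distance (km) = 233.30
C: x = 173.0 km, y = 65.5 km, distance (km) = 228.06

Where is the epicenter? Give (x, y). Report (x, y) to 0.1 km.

Circle about each station: (x + 88.6)² + (y + 203.6)² = 233.65²; (x + 54.9)² + (y + 33.6)² = 233.30²; (x − 173.0)² + (y − 65.5)² = 228.06².
Subtracting the A equation from the B and C equations removes the quadratic terms:
67.4 x + 340.0 y = -44996.52
523.2 x + 538.2 y = -12502.71
Solving the 2×2 system: x ≈ 141.0, y ≈ -160.3 km.

x ≈ 141.0 km, y ≈ -160.3 km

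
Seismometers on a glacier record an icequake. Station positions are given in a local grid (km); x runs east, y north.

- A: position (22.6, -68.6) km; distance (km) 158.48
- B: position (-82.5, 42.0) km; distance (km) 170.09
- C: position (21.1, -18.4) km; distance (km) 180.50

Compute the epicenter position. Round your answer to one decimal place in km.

Circle about each station: (x − 22.6)² + (y + 68.6)² = 158.48²; (x + 82.5)² + (y − 42.0)² = 170.09²; (x − 21.1)² + (y + 18.4)² = 180.50².
Subtracting the A equation from the B and C equations removes the quadratic terms:
-210.2 x + 221.2 y = -461.17
-3.0 x + 100.4 y = -11897.29
Solving the 2×2 system: x ≈ -126.5, y ≈ -122.3 km.

x ≈ -126.5 km, y ≈ -122.3 km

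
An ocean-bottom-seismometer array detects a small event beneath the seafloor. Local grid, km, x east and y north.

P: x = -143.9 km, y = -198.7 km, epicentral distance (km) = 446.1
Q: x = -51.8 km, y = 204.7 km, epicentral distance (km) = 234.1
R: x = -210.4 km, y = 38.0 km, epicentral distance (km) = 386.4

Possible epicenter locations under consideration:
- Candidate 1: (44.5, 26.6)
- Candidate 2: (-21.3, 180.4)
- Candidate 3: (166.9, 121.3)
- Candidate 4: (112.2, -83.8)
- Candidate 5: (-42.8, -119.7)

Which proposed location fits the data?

For each candidate, compare |candidate − station| to the reported distance:
Candidate 1: residuals P 152.4, Q 31.6, R 131.2 → max 152.4 km
Candidate 2: residuals P 47.7, Q 195.1, R 149.7 → max 195.1 km
Candidate 3: residuals P 0.0, Q 0.0, R 0.0 → max 0.0 km
Candidate 4: residuals P 165.4, Q 97.8, R 41.6 → max 165.4 km
Candidate 5: residuals P 317.8, Q 90.4, R 156.3 → max 317.8 km
Only Candidate 3 has all residuals ≈ 0.

Candidate 3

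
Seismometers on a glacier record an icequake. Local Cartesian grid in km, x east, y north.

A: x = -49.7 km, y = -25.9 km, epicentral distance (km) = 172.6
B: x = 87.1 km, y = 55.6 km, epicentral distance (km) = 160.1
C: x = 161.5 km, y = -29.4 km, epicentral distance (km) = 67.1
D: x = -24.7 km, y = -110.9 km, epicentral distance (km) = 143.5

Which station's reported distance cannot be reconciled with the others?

B

Solve using three stations at a time. Using A, C, D (subtract circle equations pairwise → linear system) gives (x, y) ≈ (114.9, -77.8).
Distances from that point to each station vs reported:
  A: calculated 172.6 vs reported 172.6 → residual 0.0 km
  B: calculated 136.2 vs reported 160.1 → residual 23.9 km
  C: calculated 67.1 vs reported 67.1 → residual 0.0 km
  D: calculated 143.5 vs reported 143.5 → residual 0.0 km
A, C, D are mutually consistent (residuals ≈ 0); B is off by 23.9 km.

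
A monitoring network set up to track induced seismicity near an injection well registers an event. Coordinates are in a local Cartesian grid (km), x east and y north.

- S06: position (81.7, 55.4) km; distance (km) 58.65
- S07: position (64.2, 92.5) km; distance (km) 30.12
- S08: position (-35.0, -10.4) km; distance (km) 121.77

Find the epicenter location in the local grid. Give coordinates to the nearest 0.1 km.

Circle about each station: (x − 81.7)² + (y − 55.4)² = 58.65²; (x − 64.2)² + (y − 92.5)² = 30.12²; (x + 35.0)² + (y + 10.4)² = 121.77².
Subtracting the S06 equation from the S07 and S08 equations removes the quadratic terms:
-35.0 x + 74.2 y = 5466.45
-233.4 x − 131.6 y = -19799.00
Solving the 2×2 system: x ≈ 34.2, y ≈ 89.8 km.

x ≈ 34.2 km, y ≈ 89.8 km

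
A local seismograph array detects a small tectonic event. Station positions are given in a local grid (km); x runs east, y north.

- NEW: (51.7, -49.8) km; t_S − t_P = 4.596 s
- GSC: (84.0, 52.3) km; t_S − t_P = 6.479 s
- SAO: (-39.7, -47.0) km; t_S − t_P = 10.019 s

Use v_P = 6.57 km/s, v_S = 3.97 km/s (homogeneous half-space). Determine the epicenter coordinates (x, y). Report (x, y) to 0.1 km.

Distance from S−P lag: d = Δt · v_P v_S / (v_P − v_S) = Δt · (6.57·3.97)/(6.57−3.97) ≈ 10.0319·Δt.
So d_NEW = 46.11, d_GSC = 65.00, d_SAO = 100.51 km.
Circle about each station: (x − 51.7)² + (y + 49.8)² = 46.11²; (x − 84.0)² + (y − 52.3)² = 65.00²; (x + 39.7)² + (y + 47.0)² = 100.51².
Subtracting pairs of circle equations eliminates x²+y² and gives linear equations (the radical axes):
64.6 x + 204.2 y = 2539.49
-182.8 x + 5.6 y = -9343.97
Solving the 2×2 system: x ≈ 51.0, y ≈ -3.7 km.

(51.0, -3.7)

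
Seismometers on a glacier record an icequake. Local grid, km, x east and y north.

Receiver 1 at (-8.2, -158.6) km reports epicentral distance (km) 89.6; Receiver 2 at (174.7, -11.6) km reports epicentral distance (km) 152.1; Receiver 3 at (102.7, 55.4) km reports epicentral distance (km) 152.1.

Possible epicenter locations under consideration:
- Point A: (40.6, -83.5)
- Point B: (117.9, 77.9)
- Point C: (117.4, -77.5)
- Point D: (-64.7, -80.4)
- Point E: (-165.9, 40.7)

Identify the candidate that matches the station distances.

Point A

For each candidate, compare |candidate − station| to the reported distance:
Point A: residuals Receiver 1 0.0, Receiver 2 0.1, Receiver 3 0.0 → max 0.1 km
Point B: residuals Receiver 1 178.4, Receiver 2 46.1, Receiver 3 124.9 → max 178.4 km
Point C: residuals Receiver 1 59.9, Receiver 2 64.8, Receiver 3 18.4 → max 64.8 km
Point D: residuals Receiver 1 6.9, Receiver 2 97.0, Receiver 3 63.5 → max 97.0 km
Point E: residuals Receiver 1 164.5, Receiver 2 192.5, Receiver 3 116.9 → max 192.5 km
Only Point A has all residuals ≈ 0.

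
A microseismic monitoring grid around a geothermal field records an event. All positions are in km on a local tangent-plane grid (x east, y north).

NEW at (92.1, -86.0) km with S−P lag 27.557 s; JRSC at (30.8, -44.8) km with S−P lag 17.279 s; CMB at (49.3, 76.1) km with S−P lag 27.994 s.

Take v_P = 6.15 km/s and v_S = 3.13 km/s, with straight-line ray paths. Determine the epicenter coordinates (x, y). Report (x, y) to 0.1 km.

Distance from S−P lag: d = Δt · v_P v_S / (v_P − v_S) = Δt · (6.15·3.13)/(6.15−3.13) ≈ 6.3740·Δt.
So d_NEW = 175.65, d_JRSC = 110.14, d_CMB = 178.43 km.
Circle about each station: (x − 92.1)² + (y + 86.0)² = 175.65²; (x − 30.8)² + (y + 44.8)² = 110.14²; (x − 49.3)² + (y − 76.1)² = 178.43².
Subtracting pairs of circle equations eliminates x²+y² and gives linear equations (the radical axes):
-122.6 x + 82.4 y = 5799.37
-85.6 x + 324.2 y = -8641.05
Solving the 2×2 system: x ≈ -79.3, y ≈ -47.6 km.
Check against NEW (with the unrounded x, y): √((x − 92.1)²+(y + 86.0)²) = 175.64 ≈ 175.65 km. ✓

-79.3 km east, -47.6 km north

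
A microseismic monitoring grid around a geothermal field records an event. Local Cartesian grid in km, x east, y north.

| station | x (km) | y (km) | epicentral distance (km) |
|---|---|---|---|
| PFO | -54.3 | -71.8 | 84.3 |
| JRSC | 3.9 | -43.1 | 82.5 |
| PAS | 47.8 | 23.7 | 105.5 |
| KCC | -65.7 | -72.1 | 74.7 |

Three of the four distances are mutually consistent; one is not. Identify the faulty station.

Solve using three stations at a time. Using PFO, JRSC, PAS (subtract circle equations pairwise → linear system) gives (x, y) ≈ (-57.1, 12.4).
Distances from that point to each station vs reported:
  PFO: calculated 84.3 vs reported 84.3 → residual 0.0 km
  JRSC: calculated 82.5 vs reported 82.5 → residual 0.0 km
  PAS: calculated 105.5 vs reported 105.5 → residual 0.0 km
  KCC: calculated 85.0 vs reported 74.7 → residual 10.3 km
PFO, JRSC, PAS are mutually consistent (residuals ≈ 0); KCC is off by 10.3 km.

KCC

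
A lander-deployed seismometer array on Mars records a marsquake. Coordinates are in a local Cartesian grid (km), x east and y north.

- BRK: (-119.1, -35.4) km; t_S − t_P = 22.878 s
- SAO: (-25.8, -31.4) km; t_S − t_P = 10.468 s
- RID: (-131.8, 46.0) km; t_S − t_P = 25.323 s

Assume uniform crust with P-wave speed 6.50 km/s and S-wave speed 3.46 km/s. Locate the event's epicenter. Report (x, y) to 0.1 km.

Distance from S−P lag: d = Δt · v_P v_S / (v_P − v_S) = Δt · (6.50·3.46)/(6.50−3.46) ≈ 7.3980·Δt.
So d_BRK = 169.25, d_SAO = 77.44, d_RID = 187.34 km.
Circle about each station: (x + 119.1)² + (y + 35.4)² = 169.25²; (x + 25.8)² + (y + 31.4)² = 77.44²; (x + 131.8)² + (y − 46.0)² = 187.34².
Subtracting the BRK equation from the SAO and RID equations removes the quadratic terms:
186.6 x + 8.0 y = 8862.24
-25.4 x + 162.8 y = -2401.44
Solving the 2×2 system: x ≈ 47.8, y ≈ -7.3 km.

x ≈ 47.8 km, y ≈ -7.3 km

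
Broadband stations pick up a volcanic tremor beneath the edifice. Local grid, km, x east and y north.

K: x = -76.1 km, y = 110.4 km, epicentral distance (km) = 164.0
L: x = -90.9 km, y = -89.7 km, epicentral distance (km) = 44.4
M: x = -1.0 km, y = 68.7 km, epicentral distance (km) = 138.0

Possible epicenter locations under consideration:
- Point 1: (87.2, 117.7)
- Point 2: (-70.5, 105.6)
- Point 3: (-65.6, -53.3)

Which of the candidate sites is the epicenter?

Point 3

For each candidate, compare |candidate − station| to the reported distance:
Point 1: residuals K 0.5, L 229.0, M 37.1 → max 229.0 km
Point 2: residuals K 156.6, L 152.0, M 59.3 → max 156.6 km
Point 3: residuals K 0.0, L 0.1, M 0.0 → max 0.1 km
Only Point 3 has all residuals ≈ 0.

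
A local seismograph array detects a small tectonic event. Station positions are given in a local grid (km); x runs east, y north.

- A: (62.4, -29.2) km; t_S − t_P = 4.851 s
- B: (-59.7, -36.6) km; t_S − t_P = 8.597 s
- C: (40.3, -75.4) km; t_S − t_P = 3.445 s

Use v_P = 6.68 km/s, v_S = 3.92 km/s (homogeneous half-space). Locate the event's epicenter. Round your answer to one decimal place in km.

20.9 km east, -49.1 km north

Distance from S−P lag: d = Δt · v_P v_S / (v_P − v_S) = Δt · (6.68·3.92)/(6.68−3.92) ≈ 9.4875·Δt.
So d_A = 46.02, d_B = 81.56, d_C = 32.68 km.
Circle about each station: (x − 62.4)² + (y + 29.2)² = 46.02²; (x + 59.7)² + (y + 36.6)² = 81.56²; (x − 40.3)² + (y + 75.4)² = 32.68².
Subtracting the A equation from the B and C equations removes the quadratic terms:
-244.2 x − 14.8 y = -4376.94
-44.2 x − 92.4 y = 3612.71
Solving the 2×2 system: x ≈ 20.9, y ≈ -49.1 km.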